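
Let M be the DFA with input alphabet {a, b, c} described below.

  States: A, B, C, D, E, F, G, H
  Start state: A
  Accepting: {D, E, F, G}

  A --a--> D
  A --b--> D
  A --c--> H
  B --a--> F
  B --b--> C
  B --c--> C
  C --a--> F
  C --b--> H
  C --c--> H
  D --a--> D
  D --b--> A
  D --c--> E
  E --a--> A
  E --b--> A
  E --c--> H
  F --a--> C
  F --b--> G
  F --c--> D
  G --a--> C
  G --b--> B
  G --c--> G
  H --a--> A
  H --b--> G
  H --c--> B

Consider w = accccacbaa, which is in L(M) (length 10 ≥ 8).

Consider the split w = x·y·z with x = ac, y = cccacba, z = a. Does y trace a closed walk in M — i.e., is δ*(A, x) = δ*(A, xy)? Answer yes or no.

no

Run of M on the first 9 characters of w = a c c c c a c b a:
  step 0: A  (start)
  step 1: D  (read a: A→D)
  step 2: E  (read c: D→E)
  step 3: H  (read c: E→H)
  step 4: B  (read c: H→B)
  step 5: C  (read c: B→C)
  step 6: F  (read a: C→F)
  step 7: D  (read c: F→D)
  step 8: A  (read b: D→A)
  step 9: D  (read a: A→D)

After x (step 2): E. After xy (step 9): D.
They differ (E ≠ D), so y is not a cycle from the state after x; this split is not the one the pumping-lemma construction produces, and pumping y need not keep the string in L(M).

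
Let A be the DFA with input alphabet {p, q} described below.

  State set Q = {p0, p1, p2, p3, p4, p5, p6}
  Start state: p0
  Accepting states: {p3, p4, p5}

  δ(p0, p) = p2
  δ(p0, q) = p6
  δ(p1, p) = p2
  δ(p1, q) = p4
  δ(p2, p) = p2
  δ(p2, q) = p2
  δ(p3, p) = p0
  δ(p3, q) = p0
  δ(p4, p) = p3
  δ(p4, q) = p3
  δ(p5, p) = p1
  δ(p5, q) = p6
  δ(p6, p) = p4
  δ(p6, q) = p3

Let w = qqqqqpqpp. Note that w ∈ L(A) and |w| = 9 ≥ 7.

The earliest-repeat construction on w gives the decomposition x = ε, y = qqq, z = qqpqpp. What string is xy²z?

qqqqqqqqpqpp

xy^2z = ε·qqq·qqq·qqpqpp = qqqqqqqqpqpp.
Reading y = qqq takes A from p0 back to p0, so after x·y·y the machine is still in p0, and z then leads to the accepting state p3. Hence qqqqqqqqpqpp ∈ L(A).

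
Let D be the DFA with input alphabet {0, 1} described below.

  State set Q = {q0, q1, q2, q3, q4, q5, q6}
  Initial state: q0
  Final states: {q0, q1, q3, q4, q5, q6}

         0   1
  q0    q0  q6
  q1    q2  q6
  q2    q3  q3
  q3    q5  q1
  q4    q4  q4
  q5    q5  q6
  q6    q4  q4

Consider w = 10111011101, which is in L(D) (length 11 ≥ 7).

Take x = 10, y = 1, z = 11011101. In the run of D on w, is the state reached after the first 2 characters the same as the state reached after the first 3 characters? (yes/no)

yes

Run of D on the first 3 characters of w = 1 0 1:
  step 0: q0  (start)
  step 1: q6  (read 1: q0→q6)
  step 2: q4  (read 0: q6→q4)
  step 3: q4  (read 1: q4→q4)

After x (step 2): q4. After xy (step 3): q4.
They match, so y = 1 drives D around a cycle from q4 back to itself; pumping y any number of times keeps D in q4 before reading z, and xyⁱz ∈ L(D) for every i ≥ 0.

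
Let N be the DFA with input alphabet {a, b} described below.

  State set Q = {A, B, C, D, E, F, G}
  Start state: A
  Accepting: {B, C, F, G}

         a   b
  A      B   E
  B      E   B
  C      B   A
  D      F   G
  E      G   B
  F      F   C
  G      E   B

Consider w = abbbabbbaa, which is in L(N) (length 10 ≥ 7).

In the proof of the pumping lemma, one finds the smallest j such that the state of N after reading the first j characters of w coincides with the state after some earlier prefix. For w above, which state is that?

State sequence: A -a-> B -b-> B -b-> B -b-> B -a-> E -b-> B -b-> B -b-> B -a-> E -a-> G
First repeat at step 2: B was already visited.

The earliest repeat is at step j = 2: N is in B, which it already visited at step i = 1.
The DFA has 7 states, so the proof of the pumping lemma guarantees a repeated state among the first 7+1 visited; the segment between the two visits is the pumpable y.

B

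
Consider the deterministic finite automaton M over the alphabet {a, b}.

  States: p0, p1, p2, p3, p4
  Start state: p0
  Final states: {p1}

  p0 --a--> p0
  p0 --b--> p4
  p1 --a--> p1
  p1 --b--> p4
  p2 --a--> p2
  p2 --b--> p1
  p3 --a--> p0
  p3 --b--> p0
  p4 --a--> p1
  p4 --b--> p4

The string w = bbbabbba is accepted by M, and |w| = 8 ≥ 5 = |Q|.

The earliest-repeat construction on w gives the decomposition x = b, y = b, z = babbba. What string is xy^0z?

xy⁰z = xz = b·babbba = bbabbba.
Reading y = b takes M from p4 back to p4, so after x the machine is still in p4, and z then leads to the accepting state p1. Hence bbabbba ∈ L(M).

bbabbba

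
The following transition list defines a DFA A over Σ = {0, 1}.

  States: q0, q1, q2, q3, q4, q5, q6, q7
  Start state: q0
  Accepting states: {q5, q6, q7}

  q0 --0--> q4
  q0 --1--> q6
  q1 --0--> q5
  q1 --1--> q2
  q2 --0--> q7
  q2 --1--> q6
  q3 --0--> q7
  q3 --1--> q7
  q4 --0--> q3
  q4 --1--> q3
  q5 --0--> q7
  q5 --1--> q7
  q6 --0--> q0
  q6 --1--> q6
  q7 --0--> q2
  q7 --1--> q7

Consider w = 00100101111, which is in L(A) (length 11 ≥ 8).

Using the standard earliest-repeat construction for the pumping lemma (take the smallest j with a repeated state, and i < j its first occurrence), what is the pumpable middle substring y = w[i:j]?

00

Run of A on w = 0 0 1 0 0 1 0 1 1 1 1:
  step 0: q0  (start)
  step 1: q4  (read 0: q0→q4)
  step 2: q3  (read 0: q4→q3)
  step 3: q7  (read 1: q3→q7)
  step 4: q2  (read 0: q7→q2)
  step 5: q7  (read 0: q2→q7)   ← first repeat (q7 seen earlier)
  step 6: q7  (read 1: q7→q7)
  step 7: q2  (read 0: q7→q2)
  step 8: q6  (read 1: q2→q6)
  step 9: q6  (read 1: q6→q6)
  step 10: q6  (read 1: q6→q6)
  step 11: q6  (read 1: q6→q6)

So i = 3, j = 5, giving x = w[0:3] = 001, y = w[3:5] = 00, z = w[5:11] = 101111.
Check: |xy| = 5 ≤ 8 and |y| = 2 ≥ 1. Reading y takes A from q7 back to q7, so every xyⁱz is accepted.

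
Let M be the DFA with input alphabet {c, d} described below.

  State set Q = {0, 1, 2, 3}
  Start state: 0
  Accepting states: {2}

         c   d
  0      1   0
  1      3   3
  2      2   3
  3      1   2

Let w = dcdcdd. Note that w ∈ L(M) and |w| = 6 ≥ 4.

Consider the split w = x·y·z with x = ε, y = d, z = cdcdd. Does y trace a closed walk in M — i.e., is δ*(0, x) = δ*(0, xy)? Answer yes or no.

State sequence: 0 -d-> 0

After x (step 0): 0. After xy (step 1): 0.
They match, so y = d drives M around a cycle from 0 back to itself; pumping y any number of times keeps M in 0 before reading z, and xyⁱz ∈ L(M) for every i ≥ 0.

yes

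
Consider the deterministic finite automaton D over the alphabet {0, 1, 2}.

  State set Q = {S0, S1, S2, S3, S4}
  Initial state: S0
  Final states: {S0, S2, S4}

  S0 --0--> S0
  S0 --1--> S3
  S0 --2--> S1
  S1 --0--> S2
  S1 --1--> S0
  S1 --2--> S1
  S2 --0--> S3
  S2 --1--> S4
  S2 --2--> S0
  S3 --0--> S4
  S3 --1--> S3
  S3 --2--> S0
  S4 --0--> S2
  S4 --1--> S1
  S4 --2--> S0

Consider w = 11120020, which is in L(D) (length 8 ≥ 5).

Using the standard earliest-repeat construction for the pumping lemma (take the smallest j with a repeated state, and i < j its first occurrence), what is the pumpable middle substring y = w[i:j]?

State sequence: S0 -1-> S3 -1-> S3 -1-> S3 -2-> S0 -0-> S0 -0-> S0 -2-> S1 -0-> S2
First repeat at step 2: S3 was already visited.

So i = 1, j = 2, giving x = w[0:1] = 1, y = w[1:2] = 1, z = w[2:8] = 120020.
Check: |xy| = 2 ≤ 5 and |y| = 1 ≥ 1. Reading y takes D from S3 back to S3, so every xyⁱz is accepted.

1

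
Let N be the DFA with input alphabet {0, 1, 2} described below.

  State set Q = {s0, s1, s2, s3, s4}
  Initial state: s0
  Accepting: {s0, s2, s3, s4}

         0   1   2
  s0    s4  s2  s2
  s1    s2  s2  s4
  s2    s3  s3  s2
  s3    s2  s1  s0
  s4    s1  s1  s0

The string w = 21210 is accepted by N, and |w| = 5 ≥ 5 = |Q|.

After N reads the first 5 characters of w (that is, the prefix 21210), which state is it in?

s3

State sequence: s0 -2-> s2 -1-> s3 -2-> s0 -1-> s2 -0-> s3

After reading 5 characters, N is in state s3.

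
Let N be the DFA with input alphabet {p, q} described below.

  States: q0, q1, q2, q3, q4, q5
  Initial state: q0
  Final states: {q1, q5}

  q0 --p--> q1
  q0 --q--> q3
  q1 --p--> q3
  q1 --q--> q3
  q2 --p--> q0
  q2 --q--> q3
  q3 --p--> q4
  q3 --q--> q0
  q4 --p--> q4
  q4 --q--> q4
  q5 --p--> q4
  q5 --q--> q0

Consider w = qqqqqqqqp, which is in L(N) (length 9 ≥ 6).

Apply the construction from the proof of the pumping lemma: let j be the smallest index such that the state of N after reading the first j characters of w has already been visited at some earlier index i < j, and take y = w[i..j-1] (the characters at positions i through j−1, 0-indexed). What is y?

Run of N on w = q q q q q q q q p:
  step 0: q0  (start)
  step 1: q3  (read q: q0→q3)
  step 2: q0  (read q: q3→q0)   ← first repeat (q0 seen earlier)
  step 3: q3  (read q: q0→q3)
  step 4: q0  (read q: q3→q0)
  step 5: q3  (read q: q0→q3)
  step 6: q0  (read q: q3→q0)
  step 7: q3  (read q: q0→q3)
  step 8: q0  (read q: q3→q0)
  step 9: q1  (read p: q0→q1)

So i = 0, j = 2, giving x = w[0:0] = ε, y = w[0:2] = qq, z = w[2:9] = qqqqqqp.
Check: |xy| = 2 ≤ 6 and |y| = 2 ≥ 1. Reading y takes N from q0 back to q0, so every xyⁱz is accepted.

qq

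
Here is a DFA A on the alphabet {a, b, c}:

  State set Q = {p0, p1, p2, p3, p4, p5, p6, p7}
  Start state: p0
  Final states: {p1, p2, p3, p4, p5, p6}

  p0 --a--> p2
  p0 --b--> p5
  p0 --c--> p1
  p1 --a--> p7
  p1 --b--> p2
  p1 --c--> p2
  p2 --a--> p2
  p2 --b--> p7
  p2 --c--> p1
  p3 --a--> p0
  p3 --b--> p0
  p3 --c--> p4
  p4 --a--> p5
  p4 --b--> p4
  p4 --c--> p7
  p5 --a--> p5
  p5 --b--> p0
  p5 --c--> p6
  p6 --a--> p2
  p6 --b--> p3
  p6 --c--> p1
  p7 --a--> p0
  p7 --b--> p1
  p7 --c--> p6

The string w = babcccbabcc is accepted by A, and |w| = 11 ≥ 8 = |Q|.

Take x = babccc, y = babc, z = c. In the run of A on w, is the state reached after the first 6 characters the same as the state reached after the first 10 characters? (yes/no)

no

State sequence: p0 -b-> p5 -a-> p5 -b-> p0 -c-> p1 -c-> p2 -c-> p1 -b-> p2 -a-> p2 -b-> p7 -c-> p6

After x (step 6): p1. After xy (step 10): p6.
They differ (p1 ≠ p6), so y is not a cycle from the state after x; this split is not the one the pumping-lemma construction produces, and pumping y need not keep the string in L(A).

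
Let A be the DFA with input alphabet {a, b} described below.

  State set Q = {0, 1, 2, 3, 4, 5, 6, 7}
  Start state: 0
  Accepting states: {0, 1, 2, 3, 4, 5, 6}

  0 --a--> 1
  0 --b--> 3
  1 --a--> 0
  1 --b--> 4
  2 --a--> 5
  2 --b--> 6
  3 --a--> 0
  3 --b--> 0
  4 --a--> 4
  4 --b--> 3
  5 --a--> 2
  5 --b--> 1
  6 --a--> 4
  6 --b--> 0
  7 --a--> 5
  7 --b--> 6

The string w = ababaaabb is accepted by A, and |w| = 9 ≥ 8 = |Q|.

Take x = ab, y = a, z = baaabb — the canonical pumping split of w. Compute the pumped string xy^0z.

abbaaabb

xy⁰z = xz = ab·baaabb = abbaaabb.
Reading y = a takes A from 4 back to 4, so after x the machine is still in 4, and z then leads to the accepting state 0. Hence abbaaabb ∈ L(A).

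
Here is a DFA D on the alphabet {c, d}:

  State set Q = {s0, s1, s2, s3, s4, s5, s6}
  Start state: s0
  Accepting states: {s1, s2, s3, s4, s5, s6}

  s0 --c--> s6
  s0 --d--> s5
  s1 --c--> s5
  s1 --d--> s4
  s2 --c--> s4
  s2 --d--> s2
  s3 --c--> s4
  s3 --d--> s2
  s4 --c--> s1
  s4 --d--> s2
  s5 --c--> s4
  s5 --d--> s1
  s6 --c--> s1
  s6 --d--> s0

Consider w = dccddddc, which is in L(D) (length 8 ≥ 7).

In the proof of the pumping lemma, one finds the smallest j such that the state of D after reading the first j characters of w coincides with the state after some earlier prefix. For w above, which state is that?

s4

State sequence: s0 -d-> s5 -c-> s4 -c-> s1 -d-> s4 -d-> s2 -d-> s2 -d-> s2 -c-> s4
First repeat at step 4: s4 was already visited.

The earliest repeat is at step j = 4: D is in s4, which it already visited at step i = 2.
With |Q| = 7, pigeonhole forces a state repeat no later than step 7; the substring read between the first and second visits to that state can be pumped.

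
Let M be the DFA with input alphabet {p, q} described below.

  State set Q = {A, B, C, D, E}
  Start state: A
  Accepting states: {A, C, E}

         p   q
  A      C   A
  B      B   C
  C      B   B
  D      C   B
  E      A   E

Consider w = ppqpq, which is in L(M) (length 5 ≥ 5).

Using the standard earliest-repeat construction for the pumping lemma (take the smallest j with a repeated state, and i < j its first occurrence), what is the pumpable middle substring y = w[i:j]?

State sequence: A -p-> C -p-> B -q-> C -p-> B -q-> C
First repeat at step 3: C was already visited.

So i = 1, j = 3, giving x = w[0:1] = p, y = w[1:3] = pq, z = w[3:5] = pq.
Check: |xy| = 3 ≤ 5 and |y| = 2 ≥ 1. Reading y takes M from C back to C, so every xyⁱz is accepted.

pq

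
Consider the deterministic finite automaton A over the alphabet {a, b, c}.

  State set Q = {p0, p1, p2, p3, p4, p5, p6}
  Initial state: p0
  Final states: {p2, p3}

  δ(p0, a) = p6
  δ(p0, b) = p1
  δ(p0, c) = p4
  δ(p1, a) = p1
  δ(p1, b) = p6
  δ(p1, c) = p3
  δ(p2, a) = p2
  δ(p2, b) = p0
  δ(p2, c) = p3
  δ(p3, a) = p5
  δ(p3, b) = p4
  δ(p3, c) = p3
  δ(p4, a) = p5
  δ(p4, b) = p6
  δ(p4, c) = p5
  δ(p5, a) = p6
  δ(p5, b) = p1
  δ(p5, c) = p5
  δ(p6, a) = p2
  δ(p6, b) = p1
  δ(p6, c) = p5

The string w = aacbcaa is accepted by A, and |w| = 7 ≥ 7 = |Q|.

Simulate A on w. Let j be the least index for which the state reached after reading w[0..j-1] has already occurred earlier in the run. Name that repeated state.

Run of A on w = a a c b c a a:
  step 0: p0  (start)
  step 1: p6  (read a: p0→p6)
  step 2: p2  (read a: p6→p2)
  step 3: p3  (read c: p2→p3)
  step 4: p4  (read b: p3→p4)
  step 5: p5  (read c: p4→p5)
  step 6: p6  (read a: p5→p6)   ← first repeat (p6 seen earlier)
  step 7: p2  (read a: p6→p2)

The earliest repeat is at step j = 6: A is in p6, which it already visited at step i = 1.
The DFA has 7 states, so the proof of the pumping lemma guarantees a repeated state among the first 7+1 visited; the segment between the two visits is the pumpable y.

p6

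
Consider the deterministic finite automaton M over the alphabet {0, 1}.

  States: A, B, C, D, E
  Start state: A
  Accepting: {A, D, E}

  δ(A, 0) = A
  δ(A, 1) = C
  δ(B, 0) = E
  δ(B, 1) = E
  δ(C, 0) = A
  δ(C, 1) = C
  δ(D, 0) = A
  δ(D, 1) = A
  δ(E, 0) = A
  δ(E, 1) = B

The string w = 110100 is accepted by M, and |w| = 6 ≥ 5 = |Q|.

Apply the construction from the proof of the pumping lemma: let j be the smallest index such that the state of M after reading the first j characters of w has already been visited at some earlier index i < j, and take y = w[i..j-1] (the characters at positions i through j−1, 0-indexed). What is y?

State sequence: A -1-> C -1-> C -0-> A -1-> C -0-> A -0-> A
First repeat at step 2: C was already visited.

So i = 1, j = 2, giving x = w[0:1] = 1, y = w[1:2] = 1, z = w[2:6] = 0100.
Check: |xy| = 2 ≤ 5 and |y| = 1 ≥ 1. Reading y takes M from C back to C, so every xyⁱz is accepted.
Pumping length from the standard proof: p = 5 (the number of states). The repeated state found above gives |xy| = j ≤ 5 and |y| = j − i ≥ 1.

1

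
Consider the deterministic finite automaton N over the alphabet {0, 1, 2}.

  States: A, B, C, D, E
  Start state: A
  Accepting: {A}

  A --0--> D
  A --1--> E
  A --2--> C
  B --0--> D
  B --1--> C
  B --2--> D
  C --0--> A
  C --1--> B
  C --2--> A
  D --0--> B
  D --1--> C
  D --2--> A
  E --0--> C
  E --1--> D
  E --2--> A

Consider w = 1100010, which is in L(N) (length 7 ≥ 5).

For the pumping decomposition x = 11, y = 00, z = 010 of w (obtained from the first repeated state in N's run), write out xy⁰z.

11010

xy⁰z = xz = 11·010 = 11010.
Reading y = 00 takes N from D back to D, so after x the machine is still in D, and z then leads to the accepting state A. Hence 11010 ∈ L(N).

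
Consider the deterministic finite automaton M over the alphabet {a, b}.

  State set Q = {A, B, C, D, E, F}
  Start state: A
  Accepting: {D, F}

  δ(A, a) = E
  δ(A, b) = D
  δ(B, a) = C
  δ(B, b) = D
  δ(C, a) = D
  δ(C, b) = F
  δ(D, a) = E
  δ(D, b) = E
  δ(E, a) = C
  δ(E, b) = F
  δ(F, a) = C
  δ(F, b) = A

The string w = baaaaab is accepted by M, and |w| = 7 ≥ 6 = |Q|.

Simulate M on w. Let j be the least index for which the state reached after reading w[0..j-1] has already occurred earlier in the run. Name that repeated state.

D

Run of M on w = b a a a a a b:
  step 0: A  (start)
  step 1: D  (read b: A→D)
  step 2: E  (read a: D→E)
  step 3: C  (read a: E→C)
  step 4: D  (read a: C→D)   ← first repeat (D seen earlier)
  step 5: E  (read a: D→E)
  step 6: C  (read a: E→C)
  step 7: F  (read b: C→F)

The earliest repeat is at step j = 4: M is in D, which it already visited at step i = 1.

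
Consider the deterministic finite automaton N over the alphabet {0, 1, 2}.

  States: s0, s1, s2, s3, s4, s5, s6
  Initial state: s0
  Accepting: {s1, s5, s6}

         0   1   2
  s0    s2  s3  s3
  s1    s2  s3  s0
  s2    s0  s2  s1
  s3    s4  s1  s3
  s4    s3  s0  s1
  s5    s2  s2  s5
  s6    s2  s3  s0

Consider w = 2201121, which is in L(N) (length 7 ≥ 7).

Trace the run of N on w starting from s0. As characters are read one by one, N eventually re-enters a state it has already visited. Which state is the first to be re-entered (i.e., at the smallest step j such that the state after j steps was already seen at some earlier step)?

Run of N on w = 2 2 0 1 1 2 1:
  step 0: s0  (start)
  step 1: s3  (read 2: s0→s3)
  step 2: s3  (read 2: s3→s3)   ← first repeat (s3 seen earlier)
  step 3: s4  (read 0: s3→s4)
  step 4: s0  (read 1: s4→s0)
  step 5: s3  (read 1: s0→s3)
  step 6: s3  (read 2: s3→s3)
  step 7: s1  (read 1: s3→s1)

The earliest repeat is at step j = 2: N is in s3, which it already visited at step i = 1.

s3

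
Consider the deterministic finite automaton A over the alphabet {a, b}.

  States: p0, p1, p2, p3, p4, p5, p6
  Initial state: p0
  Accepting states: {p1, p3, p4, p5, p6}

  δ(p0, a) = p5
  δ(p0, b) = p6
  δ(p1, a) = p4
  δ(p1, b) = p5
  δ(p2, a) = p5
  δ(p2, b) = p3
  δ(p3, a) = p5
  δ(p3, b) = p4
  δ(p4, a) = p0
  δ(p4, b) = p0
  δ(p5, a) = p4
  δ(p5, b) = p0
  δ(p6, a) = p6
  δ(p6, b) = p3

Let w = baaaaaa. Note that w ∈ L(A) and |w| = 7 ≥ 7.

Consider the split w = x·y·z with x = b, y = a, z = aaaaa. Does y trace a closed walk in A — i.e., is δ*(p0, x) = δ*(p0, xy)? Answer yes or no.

State sequence: p0 -b-> p6 -a-> p6

After x (step 1): p6. After xy (step 2): p6.
They match, so y = a drives A around a cycle from p6 back to itself; pumping y any number of times keeps A in p6 before reading z, and xyⁱz ∈ L(A) for every i ≥ 0.

yes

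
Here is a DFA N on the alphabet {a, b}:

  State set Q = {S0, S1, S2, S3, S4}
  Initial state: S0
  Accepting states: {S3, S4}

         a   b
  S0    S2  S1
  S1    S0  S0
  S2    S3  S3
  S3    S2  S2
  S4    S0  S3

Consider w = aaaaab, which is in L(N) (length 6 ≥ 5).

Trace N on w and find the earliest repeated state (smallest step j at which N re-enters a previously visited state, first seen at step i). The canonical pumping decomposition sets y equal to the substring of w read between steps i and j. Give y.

aa

Run of N on w = a a a a a b:
  step 0: S0  (start)
  step 1: S2  (read a: S0→S2)
  step 2: S3  (read a: S2→S3)
  step 3: S2  (read a: S3→S2)   ← first repeat (S2 seen earlier)
  step 4: S3  (read a: S2→S3)
  step 5: S2  (read a: S3→S2)
  step 6: S3  (read b: S2→S3)

So i = 1, j = 3, giving x = w[0:1] = a, y = w[1:3] = aa, z = w[3:6] = aab.
Check: |xy| = 3 ≤ 5 and |y| = 2 ≥ 1. Reading y takes N from S2 back to S2, so every xyⁱz is accepted.
With |Q| = 5, pigeonhole forces a state repeat no later than step 5; the substring read between the first and second visits to that state can be pumped.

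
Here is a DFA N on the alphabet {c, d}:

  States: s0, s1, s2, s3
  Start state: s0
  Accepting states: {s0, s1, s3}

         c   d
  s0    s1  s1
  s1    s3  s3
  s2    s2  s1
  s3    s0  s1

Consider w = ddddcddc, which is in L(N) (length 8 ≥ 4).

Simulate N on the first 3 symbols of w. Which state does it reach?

s1

State sequence: s0 -d-> s1 -d-> s3 -d-> s1

After reading 3 characters, N is in state s1.
(This kind of state-tracing is the core of the pumping-lemma construction: with 4 states, pigeonhole forces a repeat within the first 4 steps.)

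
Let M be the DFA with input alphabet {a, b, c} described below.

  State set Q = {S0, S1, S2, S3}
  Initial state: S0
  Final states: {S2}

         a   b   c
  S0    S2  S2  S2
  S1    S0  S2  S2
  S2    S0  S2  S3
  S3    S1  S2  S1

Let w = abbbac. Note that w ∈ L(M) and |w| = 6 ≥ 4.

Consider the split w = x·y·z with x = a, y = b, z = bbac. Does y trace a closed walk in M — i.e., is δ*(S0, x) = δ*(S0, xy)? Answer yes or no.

Run of M on the first 2 characters of w = a b:
  step 0: S0  (start)
  step 1: S2  (read a: S0→S2)
  step 2: S2  (read b: S2→S2)

After x (step 1): S2. After xy (step 2): S2.
They match, so y = b drives M around a cycle from S2 back to itself; pumping y any number of times keeps M in S2 before reading z, and xyⁱz ∈ L(M) for every i ≥ 0.

yes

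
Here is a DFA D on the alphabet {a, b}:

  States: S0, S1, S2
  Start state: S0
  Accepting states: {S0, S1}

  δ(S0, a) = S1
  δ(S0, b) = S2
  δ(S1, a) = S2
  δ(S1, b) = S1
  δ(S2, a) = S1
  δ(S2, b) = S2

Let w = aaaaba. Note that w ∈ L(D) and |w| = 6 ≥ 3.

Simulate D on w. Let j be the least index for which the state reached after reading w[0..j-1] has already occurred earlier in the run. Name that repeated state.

S1

Run of D on w = a a a a b a:
  step 0: S0  (start)
  step 1: S1  (read a: S0→S1)
  step 2: S2  (read a: S1→S2)
  step 3: S1  (read a: S2→S1)   ← first repeat (S1 seen earlier)
  step 4: S2  (read a: S1→S2)
  step 5: S2  (read b: S2→S2)
  step 6: S1  (read a: S2→S1)

The earliest repeat is at step j = 3: D is in S1, which it already visited at step i = 1.
With |Q| = 3, pigeonhole forces a state repeat no later than step 3; the substring read between the first and second visits to that state can be pumped.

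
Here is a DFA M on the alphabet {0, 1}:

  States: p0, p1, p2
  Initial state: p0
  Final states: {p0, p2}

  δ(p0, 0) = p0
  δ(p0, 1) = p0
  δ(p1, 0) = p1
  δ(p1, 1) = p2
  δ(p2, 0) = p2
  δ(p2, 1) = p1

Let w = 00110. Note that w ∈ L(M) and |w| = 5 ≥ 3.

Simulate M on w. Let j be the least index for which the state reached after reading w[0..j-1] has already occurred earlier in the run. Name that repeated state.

p0

State sequence: p0 -0-> p0 -0-> p0 -1-> p0 -1-> p0 -0-> p0
First repeat at step 1: p0 was already visited.

The earliest repeat is at step j = 1: M is in p0, which it already visited at step i = 0.
Pumping length from the standard proof: p = 3 (the number of states). The repeated state found above gives |xy| = j ≤ 3 and |y| = j − i ≥ 1.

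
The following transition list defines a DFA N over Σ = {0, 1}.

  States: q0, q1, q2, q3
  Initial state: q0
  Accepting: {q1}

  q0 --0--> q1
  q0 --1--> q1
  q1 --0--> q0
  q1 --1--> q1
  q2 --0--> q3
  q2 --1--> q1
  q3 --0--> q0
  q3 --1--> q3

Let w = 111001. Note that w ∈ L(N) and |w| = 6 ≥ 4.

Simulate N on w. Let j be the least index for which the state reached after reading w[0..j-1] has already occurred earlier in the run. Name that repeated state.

q1

State sequence: q0 -1-> q1 -1-> q1 -1-> q1 -0-> q0 -0-> q1 -1-> q1
First repeat at step 2: q1 was already visited.

The earliest repeat is at step j = 2: N is in q1, which it already visited at step i = 1.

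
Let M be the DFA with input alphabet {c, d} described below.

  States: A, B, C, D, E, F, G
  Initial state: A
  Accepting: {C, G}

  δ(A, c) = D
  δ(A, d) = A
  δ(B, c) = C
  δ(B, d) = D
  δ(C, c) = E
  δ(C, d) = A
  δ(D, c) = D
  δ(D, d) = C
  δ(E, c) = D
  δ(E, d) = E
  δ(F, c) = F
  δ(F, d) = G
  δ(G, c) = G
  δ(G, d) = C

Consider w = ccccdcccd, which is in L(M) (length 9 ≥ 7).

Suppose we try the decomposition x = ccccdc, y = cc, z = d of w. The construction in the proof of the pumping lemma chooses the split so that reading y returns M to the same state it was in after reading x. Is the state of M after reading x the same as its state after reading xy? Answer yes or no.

State sequence: A -c-> D -c-> D -c-> D -c-> D -d-> C -c-> E -c-> D -c-> D

After x (step 6): E. After xy (step 8): D.
They differ (E ≠ D), so y is not a cycle from the state after x; this split is not the one the pumping-lemma construction produces, and pumping y need not keep the string in L(M).

no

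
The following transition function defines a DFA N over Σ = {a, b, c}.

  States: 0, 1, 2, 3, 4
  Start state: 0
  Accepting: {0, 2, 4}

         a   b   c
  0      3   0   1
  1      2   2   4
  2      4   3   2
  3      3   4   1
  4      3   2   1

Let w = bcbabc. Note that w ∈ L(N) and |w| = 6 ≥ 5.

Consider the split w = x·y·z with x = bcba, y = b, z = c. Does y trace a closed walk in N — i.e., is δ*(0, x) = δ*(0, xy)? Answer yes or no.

Run of N on the first 5 characters of w = b c b a b:
  step 0: 0  (start)
  step 1: 0  (read b: 0→0)
  step 2: 1  (read c: 0→1)
  step 3: 2  (read b: 1→2)
  step 4: 4  (read a: 2→4)
  step 5: 2  (read b: 4→2)

After x (step 4): 4. After xy (step 5): 2.
They differ (4 ≠ 2), so y is not a cycle from the state after x; this split is not the one the pumping-lemma construction produces, and pumping y need not keep the string in L(N).

no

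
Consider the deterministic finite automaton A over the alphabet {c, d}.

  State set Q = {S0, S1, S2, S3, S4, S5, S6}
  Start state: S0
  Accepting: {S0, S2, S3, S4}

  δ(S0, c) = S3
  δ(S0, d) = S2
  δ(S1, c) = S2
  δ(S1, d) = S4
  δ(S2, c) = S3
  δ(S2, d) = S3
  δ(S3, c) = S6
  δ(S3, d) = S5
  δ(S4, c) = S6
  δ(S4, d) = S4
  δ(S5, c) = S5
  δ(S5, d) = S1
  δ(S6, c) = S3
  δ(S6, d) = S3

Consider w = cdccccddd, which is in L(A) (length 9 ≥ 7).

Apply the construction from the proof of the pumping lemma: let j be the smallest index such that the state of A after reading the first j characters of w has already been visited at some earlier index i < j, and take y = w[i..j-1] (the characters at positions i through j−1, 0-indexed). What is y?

c

State sequence: S0 -c-> S3 -d-> S5 -c-> S5 -c-> S5 -c-> S5 -c-> S5 -d-> S1 -d-> S4 -d-> S4
First repeat at step 3: S5 was already visited.

So i = 2, j = 3, giving x = w[0:2] = cd, y = w[2:3] = c, z = w[3:9] = cccddd.
Check: |xy| = 3 ≤ 7 and |y| = 1 ≥ 1. Reading y takes A from S5 back to S5, so every xyⁱz is accepted.
Pumping length from the standard proof: p = 7 (the number of states). The repeated state found above gives |xy| = j ≤ 7 and |y| = j − i ≥ 1.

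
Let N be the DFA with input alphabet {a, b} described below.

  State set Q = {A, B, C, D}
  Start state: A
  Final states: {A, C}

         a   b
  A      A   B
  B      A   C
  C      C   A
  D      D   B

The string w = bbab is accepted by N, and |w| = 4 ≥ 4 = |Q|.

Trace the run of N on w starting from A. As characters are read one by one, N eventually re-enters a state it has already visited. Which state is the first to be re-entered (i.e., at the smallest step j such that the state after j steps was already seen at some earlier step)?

Run of N on w = b b a b:
  step 0: A  (start)
  step 1: B  (read b: A→B)
  step 2: C  (read b: B→C)
  step 3: C  (read a: C→C)   ← first repeat (C seen earlier)
  step 4: A  (read b: C→A)

The earliest repeat is at step j = 3: N is in C, which it already visited at step i = 2.
The DFA has 4 states, so the proof of the pumping lemma guarantees a repeated state among the first 4+1 visited; the segment between the two visits is the pumpable y.

C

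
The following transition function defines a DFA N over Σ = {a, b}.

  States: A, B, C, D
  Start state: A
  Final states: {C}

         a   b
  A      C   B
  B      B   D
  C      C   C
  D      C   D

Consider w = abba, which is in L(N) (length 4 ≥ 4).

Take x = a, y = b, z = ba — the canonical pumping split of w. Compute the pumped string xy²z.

xy^2z = a·b·b·ba = abbba.
Reading y = b takes N from C back to C, so after x·y·y the machine is still in C, and z then leads to the accepting state C. Hence abbba ∈ L(N).

abbba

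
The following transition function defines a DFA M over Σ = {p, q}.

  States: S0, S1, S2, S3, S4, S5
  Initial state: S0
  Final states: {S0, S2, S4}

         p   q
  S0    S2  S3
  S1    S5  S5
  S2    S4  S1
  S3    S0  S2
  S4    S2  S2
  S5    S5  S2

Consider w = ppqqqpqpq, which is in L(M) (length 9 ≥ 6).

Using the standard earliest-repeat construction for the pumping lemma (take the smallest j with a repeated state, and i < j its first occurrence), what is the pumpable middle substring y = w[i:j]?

pq

Run of M on w = p p q q q p q p q:
  step 0: S0  (start)
  step 1: S2  (read p: S0→S2)
  step 2: S4  (read p: S2→S4)
  step 3: S2  (read q: S4→S2)   ← first repeat (S2 seen earlier)
  step 4: S1  (read q: S2→S1)
  step 5: S5  (read q: S1→S5)
  step 6: S5  (read p: S5→S5)
  step 7: S2  (read q: S5→S2)
  step 8: S4  (read p: S2→S4)
  step 9: S2  (read q: S4→S2)

So i = 1, j = 3, giving x = w[0:1] = p, y = w[1:3] = pq, z = w[3:9] = qqpqpq.
Check: |xy| = 3 ≤ 6 and |y| = 2 ≥ 1. Reading y takes M from S2 back to S2, so every xyⁱz is accepted.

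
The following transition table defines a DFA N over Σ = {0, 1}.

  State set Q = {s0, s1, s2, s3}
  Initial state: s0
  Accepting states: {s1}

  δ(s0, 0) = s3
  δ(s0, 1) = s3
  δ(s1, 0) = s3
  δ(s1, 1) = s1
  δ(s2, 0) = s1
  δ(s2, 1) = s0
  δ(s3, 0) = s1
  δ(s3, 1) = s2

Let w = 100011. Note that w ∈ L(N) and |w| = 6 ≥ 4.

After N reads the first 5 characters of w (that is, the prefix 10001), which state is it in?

State sequence: s0 -1-> s3 -0-> s1 -0-> s3 -0-> s1 -1-> s1

After reading 5 characters, N is in state s1.
(This kind of state-tracing is the core of the pumping-lemma construction: with 4 states, pigeonhole forces a repeat within the first 4 steps.)

s1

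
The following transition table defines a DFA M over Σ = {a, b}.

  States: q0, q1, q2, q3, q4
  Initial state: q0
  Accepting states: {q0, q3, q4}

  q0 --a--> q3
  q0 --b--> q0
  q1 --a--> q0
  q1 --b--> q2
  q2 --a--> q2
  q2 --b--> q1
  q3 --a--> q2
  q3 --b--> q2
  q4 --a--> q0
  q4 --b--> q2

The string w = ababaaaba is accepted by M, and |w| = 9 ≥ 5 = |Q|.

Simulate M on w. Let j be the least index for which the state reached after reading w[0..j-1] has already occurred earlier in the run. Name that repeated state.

q2

State sequence: q0 -a-> q3 -b-> q2 -a-> q2 -b-> q1 -a-> q0 -a-> q3 -a-> q2 -b-> q1 -a-> q0
First repeat at step 3: q2 was already visited.

The earliest repeat is at step j = 3: M is in q2, which it already visited at step i = 2.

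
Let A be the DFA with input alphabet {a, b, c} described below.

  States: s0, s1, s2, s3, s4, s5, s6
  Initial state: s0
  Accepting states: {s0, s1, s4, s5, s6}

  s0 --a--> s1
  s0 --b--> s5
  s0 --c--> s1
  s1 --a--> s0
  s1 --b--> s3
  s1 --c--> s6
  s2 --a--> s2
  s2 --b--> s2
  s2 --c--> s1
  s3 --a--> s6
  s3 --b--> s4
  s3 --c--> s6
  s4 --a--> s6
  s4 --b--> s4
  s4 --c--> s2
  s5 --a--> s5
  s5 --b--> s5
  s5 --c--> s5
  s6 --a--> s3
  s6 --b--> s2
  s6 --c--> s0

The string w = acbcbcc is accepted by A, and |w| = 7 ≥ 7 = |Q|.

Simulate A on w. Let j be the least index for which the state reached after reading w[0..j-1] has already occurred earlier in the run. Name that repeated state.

s1

State sequence: s0 -a-> s1 -c-> s6 -b-> s2 -c-> s1 -b-> s3 -c-> s6 -c-> s0
First repeat at step 4: s1 was already visited.

The earliest repeat is at step j = 4: A is in s1, which it already visited at step i = 1.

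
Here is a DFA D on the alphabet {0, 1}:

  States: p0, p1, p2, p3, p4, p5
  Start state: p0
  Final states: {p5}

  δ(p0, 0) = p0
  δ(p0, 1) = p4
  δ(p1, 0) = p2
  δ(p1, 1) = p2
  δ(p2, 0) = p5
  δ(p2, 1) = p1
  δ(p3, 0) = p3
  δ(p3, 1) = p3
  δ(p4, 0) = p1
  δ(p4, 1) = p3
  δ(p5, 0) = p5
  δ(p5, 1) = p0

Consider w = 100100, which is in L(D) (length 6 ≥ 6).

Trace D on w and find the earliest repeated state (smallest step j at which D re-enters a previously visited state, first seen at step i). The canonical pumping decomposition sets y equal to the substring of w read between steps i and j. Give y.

Run of D on w = 1 0 0 1 0 0:
  step 0: p0  (start)
  step 1: p4  (read 1: p0→p4)
  step 2: p1  (read 0: p4→p1)
  step 3: p2  (read 0: p1→p2)
  step 4: p1  (read 1: p2→p1)   ← first repeat (p1 seen earlier)
  step 5: p2  (read 0: p1→p2)
  step 6: p5  (read 0: p2→p5)

So i = 2, j = 4, giving x = w[0:2] = 10, y = w[2:4] = 01, z = w[4:6] = 00.
Check: |xy| = 4 ≤ 6 and |y| = 2 ≥ 1. Reading y takes D from p1 back to p1, so every xyⁱz is accepted.

01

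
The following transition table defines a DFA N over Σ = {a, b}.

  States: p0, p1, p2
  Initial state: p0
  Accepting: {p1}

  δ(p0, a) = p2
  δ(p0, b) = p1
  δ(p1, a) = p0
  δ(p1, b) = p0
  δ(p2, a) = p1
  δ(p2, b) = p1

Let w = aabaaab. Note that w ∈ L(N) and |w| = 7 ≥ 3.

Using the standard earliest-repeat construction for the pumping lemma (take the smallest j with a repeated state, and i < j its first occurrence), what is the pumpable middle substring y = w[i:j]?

aab

Run of N on w = a a b a a a b:
  step 0: p0  (start)
  step 1: p2  (read a: p0→p2)
  step 2: p1  (read a: p2→p1)
  step 3: p0  (read b: p1→p0)   ← first repeat (p0 seen earlier)
  step 4: p2  (read a: p0→p2)
  step 5: p1  (read a: p2→p1)
  step 6: p0  (read a: p1→p0)
  step 7: p1  (read b: p0→p1)

So i = 0, j = 3, giving x = w[0:0] = ε, y = w[0:3] = aab, z = w[3:7] = aaab.
Check: |xy| = 3 ≤ 3 and |y| = 3 ≥ 1. Reading y takes N from p0 back to p0, so every xyⁱz is accepted.
Pumping length from the standard proof: p = 3 (the number of states). The repeated state found above gives |xy| = j ≤ 3 and |y| = j − i ≥ 1.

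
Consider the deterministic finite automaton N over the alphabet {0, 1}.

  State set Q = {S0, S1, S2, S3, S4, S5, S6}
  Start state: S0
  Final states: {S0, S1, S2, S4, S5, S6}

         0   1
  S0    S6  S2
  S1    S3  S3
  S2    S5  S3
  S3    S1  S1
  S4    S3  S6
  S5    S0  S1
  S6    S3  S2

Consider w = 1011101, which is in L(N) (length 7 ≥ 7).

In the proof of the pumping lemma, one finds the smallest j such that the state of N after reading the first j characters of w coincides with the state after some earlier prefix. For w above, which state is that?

State sequence: S0 -1-> S2 -0-> S5 -1-> S1 -1-> S3 -1-> S1 -0-> S3 -1-> S1
First repeat at step 5: S1 was already visited.

The earliest repeat is at step j = 5: N is in S1, which it already visited at step i = 3.

S1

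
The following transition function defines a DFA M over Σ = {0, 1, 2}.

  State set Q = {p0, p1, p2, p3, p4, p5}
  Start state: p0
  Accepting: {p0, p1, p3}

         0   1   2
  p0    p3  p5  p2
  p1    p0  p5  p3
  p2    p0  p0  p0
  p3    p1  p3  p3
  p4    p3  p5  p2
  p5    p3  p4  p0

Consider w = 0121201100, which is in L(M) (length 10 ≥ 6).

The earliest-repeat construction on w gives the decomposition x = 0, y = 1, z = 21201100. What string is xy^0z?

021201100

xy⁰z = xz = 0·21201100 = 021201100.
Reading y = 1 takes M from p3 back to p3, so after x the machine is still in p3, and z then leads to the accepting state p1. Hence 021201100 ∈ L(M).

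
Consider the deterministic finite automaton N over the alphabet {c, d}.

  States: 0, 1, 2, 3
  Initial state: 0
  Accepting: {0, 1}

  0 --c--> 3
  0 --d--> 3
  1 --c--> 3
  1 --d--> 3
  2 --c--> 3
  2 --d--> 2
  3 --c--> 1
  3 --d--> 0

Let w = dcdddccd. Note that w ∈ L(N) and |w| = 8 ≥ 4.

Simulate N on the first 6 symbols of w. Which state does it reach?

1

Run of N on the first 6 characters of w = d c d d d c:
  step 0: 0  (start)
  step 1: 3  (read d: 0→3)
  step 2: 1  (read c: 3→1)
  step 3: 3  (read d: 1→3)
  step 4: 0  (read d: 3→0)
  step 5: 3  (read d: 0→3)
  step 6: 1  (read c: 3→1)

After reading 6 characters, N is in state 1.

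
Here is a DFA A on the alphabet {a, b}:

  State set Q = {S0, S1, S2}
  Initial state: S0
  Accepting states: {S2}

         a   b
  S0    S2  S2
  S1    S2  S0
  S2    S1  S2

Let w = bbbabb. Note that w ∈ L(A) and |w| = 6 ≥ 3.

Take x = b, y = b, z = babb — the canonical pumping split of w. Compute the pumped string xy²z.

xy^2z = b·b·b·babb = bbbbabb.
Reading y = b takes A from S2 back to S2, so after x·y·y the machine is still in S2, and z then leads to the accepting state S2. Hence bbbbabb ∈ L(A).

bbbbabb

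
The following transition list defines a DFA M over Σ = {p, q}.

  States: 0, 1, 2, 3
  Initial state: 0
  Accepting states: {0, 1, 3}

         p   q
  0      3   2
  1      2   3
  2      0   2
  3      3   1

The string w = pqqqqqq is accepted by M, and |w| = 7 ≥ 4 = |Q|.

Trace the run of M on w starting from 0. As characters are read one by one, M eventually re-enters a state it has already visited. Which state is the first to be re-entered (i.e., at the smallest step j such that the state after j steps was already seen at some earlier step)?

State sequence: 0 -p-> 3 -q-> 1 -q-> 3 -q-> 1 -q-> 3 -q-> 1 -q-> 3
First repeat at step 3: 3 was already visited.

The earliest repeat is at step j = 3: M is in 3, which it already visited at step i = 1.

3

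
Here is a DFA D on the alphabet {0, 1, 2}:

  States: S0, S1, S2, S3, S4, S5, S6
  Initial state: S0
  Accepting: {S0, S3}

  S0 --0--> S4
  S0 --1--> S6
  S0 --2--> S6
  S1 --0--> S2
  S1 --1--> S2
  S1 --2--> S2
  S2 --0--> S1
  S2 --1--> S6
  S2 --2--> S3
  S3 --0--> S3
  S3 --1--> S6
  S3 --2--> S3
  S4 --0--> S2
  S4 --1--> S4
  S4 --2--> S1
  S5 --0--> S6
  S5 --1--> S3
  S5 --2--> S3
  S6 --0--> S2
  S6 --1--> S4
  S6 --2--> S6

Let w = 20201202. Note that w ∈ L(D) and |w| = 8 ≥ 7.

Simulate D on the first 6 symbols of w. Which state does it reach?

Run of D on the first 6 characters of w = 2 0 2 0 1 2:
  step 0: S0  (start)
  step 1: S6  (read 2: S0→S6)
  step 2: S2  (read 0: S6→S2)
  step 3: S3  (read 2: S2→S3)
  step 4: S3  (read 0: S3→S3)
  step 5: S6  (read 1: S3→S6)
  step 6: S6  (read 2: S6→S6)

After reading 6 characters, D is in state S6.

S6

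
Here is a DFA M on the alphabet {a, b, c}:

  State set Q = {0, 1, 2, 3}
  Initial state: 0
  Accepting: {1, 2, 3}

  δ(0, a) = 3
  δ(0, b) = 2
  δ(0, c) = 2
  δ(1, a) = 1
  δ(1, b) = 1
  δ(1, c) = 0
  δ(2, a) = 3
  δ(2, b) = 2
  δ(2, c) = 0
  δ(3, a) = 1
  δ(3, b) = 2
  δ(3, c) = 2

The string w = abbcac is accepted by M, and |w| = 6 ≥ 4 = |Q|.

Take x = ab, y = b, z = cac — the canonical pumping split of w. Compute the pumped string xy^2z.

abbbcac

xy^2z = ab·b·b·cac = abbbcac.
Reading y = b takes M from 2 back to 2, so after x·y·y the machine is still in 2, and z then leads to the accepting state 2. Hence abbbcac ∈ L(M).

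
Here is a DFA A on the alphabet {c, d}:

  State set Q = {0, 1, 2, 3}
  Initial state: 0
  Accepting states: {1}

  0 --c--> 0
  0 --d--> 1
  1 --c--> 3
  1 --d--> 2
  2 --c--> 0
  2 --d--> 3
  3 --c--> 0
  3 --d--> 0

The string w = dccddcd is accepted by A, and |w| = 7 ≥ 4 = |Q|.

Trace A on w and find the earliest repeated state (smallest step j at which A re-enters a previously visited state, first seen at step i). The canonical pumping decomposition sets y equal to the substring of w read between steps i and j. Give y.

State sequence: 0 -d-> 1 -c-> 3 -c-> 0 -d-> 1 -d-> 2 -c-> 0 -d-> 1
First repeat at step 3: 0 was already visited.

So i = 0, j = 3, giving x = w[0:0] = ε, y = w[0:3] = dcc, z = w[3:7] = ddcd.
Check: |xy| = 3 ≤ 4 and |y| = 3 ≥ 1. Reading y takes A from 0 back to 0, so every xyⁱz is accepted.

dcc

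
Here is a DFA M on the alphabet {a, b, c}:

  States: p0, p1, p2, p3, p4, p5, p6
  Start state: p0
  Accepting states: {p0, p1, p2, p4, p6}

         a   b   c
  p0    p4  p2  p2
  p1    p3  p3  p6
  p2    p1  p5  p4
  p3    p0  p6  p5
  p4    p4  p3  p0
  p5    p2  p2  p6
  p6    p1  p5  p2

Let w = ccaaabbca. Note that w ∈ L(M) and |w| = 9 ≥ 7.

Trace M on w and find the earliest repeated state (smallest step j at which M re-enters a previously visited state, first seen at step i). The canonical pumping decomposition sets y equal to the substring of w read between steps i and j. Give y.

Run of M on w = c c a a a b b c a:
  step 0: p0  (start)
  step 1: p2  (read c: p0→p2)
  step 2: p4  (read c: p2→p4)
  step 3: p4  (read a: p4→p4)   ← first repeat (p4 seen earlier)
  step 4: p4  (read a: p4→p4)
  step 5: p4  (read a: p4→p4)
  step 6: p3  (read b: p4→p3)
  step 7: p6  (read b: p3→p6)
  step 8: p2  (read c: p6→p2)
  step 9: p1  (read a: p2→p1)

So i = 2, j = 3, giving x = w[0:2] = cc, y = w[2:3] = a, z = w[3:9] = aabbca.
Check: |xy| = 3 ≤ 7 and |y| = 1 ≥ 1. Reading y takes M from p4 back to p4, so every xyⁱz is accepted.

a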